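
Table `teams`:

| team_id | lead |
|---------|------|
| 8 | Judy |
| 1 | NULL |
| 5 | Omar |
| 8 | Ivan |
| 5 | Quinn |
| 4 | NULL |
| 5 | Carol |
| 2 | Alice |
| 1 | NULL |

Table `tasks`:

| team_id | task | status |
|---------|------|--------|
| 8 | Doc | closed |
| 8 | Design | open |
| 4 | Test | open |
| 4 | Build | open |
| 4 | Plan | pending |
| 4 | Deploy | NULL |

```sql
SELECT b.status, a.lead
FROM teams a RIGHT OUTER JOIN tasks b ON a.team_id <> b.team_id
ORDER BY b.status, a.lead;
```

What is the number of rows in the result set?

46

RIGHT JOIN keeps every row from `tasks`; unmatched rows get NULL for `teams`'s columns.
Matching on a.team_id <> b.team_id.
- a[0] team_id=8 → 4 match(es) in b → 4 row(s).
- a[1] team_id=1 → 6 match(es) in b → 6 row(s).
- a[2] team_id=5 → 6 match(es) in b → 6 row(s).
- a[3] team_id=8 → 4 match(es) in b → 4 row(s).
- a[4] team_id=5 → 6 match(es) in b → 6 row(s).
- a[5] team_id=4 → 2 match(es) in b → 2 row(s).
- a[6] team_id=5 → 6 match(es) in b → 6 row(s).
- a[7] team_id=2 → 6 match(es) in b → 6 row(s).
- a[8] team_id=1 → 6 match(es) in b → 6 row(s).
- every b row matched at least one a row.
Total: 46 rows.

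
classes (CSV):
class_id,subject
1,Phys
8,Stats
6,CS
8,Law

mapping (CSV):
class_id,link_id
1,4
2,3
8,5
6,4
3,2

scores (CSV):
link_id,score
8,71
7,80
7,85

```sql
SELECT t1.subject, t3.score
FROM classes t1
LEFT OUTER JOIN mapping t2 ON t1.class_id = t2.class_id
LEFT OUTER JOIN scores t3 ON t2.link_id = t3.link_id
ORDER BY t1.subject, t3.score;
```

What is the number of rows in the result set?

4

Joins associate left-to-right: classes LEFT JOIN mapping on class_id gives 4 intermediate row(s).
Then LEFT JOIN `scores t3` on link_id: each of those 4 rows is kept; rows whose t2.link_id has no match in t3 get NULL for t3's columns.
Result: 4 row(s).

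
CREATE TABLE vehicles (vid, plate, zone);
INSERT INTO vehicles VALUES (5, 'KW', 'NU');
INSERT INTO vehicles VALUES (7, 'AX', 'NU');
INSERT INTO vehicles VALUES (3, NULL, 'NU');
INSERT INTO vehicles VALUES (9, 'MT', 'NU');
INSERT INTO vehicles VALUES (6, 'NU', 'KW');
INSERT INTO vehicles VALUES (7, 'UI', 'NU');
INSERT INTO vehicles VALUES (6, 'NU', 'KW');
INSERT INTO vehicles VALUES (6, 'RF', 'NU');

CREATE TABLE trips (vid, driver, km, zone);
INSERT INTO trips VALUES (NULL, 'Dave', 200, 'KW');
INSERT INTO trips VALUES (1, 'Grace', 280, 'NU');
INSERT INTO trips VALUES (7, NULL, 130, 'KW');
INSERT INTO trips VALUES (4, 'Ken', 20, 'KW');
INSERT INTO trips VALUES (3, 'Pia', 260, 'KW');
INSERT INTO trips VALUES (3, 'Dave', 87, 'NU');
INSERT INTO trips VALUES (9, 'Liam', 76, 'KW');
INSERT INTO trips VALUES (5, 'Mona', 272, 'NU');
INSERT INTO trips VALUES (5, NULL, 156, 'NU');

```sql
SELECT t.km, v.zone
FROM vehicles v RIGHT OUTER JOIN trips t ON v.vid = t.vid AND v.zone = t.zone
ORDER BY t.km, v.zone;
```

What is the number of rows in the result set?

9

RIGHT JOIN keeps every row from `trips`; unmatched rows get NULL for `vehicles`'s columns.
Matching on v.vid = t.vid AND v.zone = t.zone. A NULL in a compared column never satisfies the condition.
- v row (vid=5, zone=NU): matches 2 t row(s) → 2 output row(s).
- v row (vid=7, zone=NU): no match.
- v row (vid=3, zone=NU): matches 1 t row(s) → 1 output row(s).
- v row (vid=9, zone=NU): no match.
- v row (vid=6, zone=KW): no match.
- v row (vid=7, zone=NU): no match.
- v row (vid=6, zone=KW): no match.
- v row (vid=6, zone=NU): no match.
- 6 t row(s) had no v match → kept, v columns NULL.
Total: 3 matched + 6 padded = 9 rows.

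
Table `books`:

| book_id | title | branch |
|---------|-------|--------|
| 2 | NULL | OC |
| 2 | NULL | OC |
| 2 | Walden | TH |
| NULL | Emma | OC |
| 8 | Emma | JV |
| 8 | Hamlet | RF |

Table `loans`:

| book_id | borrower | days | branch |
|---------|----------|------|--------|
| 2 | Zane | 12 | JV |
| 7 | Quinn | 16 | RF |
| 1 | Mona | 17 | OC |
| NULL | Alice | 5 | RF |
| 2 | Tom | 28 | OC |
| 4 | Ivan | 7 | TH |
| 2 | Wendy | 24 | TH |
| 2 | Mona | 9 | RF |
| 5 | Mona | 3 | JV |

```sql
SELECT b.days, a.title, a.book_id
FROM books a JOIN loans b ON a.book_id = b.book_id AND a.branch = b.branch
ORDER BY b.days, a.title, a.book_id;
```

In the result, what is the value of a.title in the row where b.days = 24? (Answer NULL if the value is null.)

INNER JOIN keeps only pairs where the ON condition holds.
Matching on a.book_id = b.book_id AND a.branch = b.branch. A NULL in a compared column never satisfies the condition.
- a[0] book_id=2, branch=OC → 1 match(es) in b → 1 row(s).
- a[1] book_id=2, branch=OC → 1 match(es) in b → 1 row(s).
- a[2] book_id=2, branch=TH → 1 match(es) in b → 1 row(s).
- a[3] book_id=NULL, branch=OC → no match; dropped.
- a[4] book_id=8, branch=JV → no match; dropped.
- a[5] book_id=8, branch=RF → no match; dropped.

Walden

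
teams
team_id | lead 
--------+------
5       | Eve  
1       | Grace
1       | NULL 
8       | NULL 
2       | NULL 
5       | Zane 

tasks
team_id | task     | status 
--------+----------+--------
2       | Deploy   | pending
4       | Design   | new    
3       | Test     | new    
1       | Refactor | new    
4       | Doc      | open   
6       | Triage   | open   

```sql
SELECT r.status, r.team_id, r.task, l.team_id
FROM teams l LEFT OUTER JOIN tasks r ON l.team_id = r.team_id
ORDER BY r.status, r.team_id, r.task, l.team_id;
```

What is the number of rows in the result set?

LEFT JOIN keeps every row from `teams`; unmatched rows get NULL for `tasks`'s columns.
Matching on l.team_id = r.team_id.
- l (team_id=5) has no partner → padded with NULL.
- l (team_id=1) pairs with 1 row(s) of r.
- l (team_id=1) pairs with 1 row(s) of r.
- l (team_id=8) has no partner → padded with NULL.
- l (team_id=2) pairs with 1 row(s) of r.
- l (team_id=5) has no partner → padded with NULL.
Total: 3 matched + 3 padded = 6 rows.

6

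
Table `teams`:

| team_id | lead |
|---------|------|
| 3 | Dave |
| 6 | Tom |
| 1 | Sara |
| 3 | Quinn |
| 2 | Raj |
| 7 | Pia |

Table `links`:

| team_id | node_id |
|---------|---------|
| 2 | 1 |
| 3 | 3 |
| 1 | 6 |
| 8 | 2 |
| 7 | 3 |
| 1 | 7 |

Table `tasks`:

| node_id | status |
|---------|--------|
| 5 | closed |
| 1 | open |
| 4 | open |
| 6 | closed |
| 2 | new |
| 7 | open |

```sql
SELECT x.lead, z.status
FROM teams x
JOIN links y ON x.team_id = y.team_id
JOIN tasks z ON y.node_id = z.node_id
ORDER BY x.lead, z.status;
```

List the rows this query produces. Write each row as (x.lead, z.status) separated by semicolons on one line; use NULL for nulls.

Joins associate left-to-right: teams INNER JOIN links on team_id gives 6 intermediate row(s).
Then INNER JOIN `tasks z` on node_id: keep only rows whose y.node_id appears in z.

(Raj, open); (Sara, closed); (Sara, open)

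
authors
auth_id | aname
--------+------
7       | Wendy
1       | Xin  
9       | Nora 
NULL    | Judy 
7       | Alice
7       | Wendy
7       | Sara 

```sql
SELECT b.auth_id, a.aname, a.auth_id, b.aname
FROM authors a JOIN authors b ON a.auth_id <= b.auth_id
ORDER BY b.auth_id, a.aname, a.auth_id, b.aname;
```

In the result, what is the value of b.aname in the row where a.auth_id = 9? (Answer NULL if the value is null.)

INNER JOIN keeps only pairs where the ON condition holds.
Matching on a.auth_id <= b.auth_id. A NULL in a compared column never satisfies the condition.
- auth_id=7: 5 matching b row(s), so 5 row(s) emitted.
- auth_id=1: 6 matching b row(s), so 6 row(s) emitted.
- auth_id=9: 1 matching b row(s), so 1 row(s) emitted.
- auth_id=NULL: no matching b row, dropped.
- auth_id=7: 5 matching b row(s), so 5 row(s) emitted.
- auth_id=7: 5 matching b row(s), so 5 row(s) emitted.
- auth_id=7: 5 matching b row(s), so 5 row(s) emitted.

Nora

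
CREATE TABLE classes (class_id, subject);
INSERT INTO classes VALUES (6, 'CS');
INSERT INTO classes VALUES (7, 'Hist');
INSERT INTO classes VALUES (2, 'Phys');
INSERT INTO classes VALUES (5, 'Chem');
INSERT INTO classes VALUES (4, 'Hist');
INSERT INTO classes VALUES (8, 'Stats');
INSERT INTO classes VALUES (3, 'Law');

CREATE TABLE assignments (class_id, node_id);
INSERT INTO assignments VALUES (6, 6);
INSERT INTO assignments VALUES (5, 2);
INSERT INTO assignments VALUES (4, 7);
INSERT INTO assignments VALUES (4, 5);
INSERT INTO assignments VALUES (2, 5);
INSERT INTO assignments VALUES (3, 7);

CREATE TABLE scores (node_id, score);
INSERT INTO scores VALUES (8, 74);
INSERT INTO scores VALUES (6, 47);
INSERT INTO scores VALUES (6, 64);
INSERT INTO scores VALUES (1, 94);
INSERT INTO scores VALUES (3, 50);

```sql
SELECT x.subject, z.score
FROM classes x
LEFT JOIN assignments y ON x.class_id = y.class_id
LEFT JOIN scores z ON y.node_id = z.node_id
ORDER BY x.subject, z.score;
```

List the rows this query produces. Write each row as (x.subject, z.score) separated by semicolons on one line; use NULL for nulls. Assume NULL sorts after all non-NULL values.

Joins associate left-to-right: classes LEFT JOIN assignments on class_id gives 8 intermediate row(s).
Then LEFT JOIN `scores z` on node_id: each of those 8 rows is kept; rows whose y.node_id has no match in z get NULL for z's columns.

(CS, 47); (CS, 64); (Chem, NULL); (Hist, NULL); (Hist, NULL); (Hist, NULL); (Law, NULL); (Phys, NULL); (Stats, NULL)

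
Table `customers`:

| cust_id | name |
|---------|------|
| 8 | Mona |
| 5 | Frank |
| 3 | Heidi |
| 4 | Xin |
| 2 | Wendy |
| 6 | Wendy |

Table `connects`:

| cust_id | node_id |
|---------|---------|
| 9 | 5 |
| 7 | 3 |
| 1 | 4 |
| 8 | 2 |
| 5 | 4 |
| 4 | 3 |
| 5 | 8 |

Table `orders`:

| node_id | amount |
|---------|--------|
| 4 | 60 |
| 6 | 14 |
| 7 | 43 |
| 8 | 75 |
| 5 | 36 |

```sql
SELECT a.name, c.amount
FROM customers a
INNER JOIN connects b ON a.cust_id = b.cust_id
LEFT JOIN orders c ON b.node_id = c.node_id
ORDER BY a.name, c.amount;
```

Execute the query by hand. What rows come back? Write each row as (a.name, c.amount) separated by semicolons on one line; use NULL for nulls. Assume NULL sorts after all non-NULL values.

Joins associate left-to-right: customers INNER JOIN connects on cust_id gives 4 intermediate row(s).
Then LEFT JOIN `orders c` on node_id: each of those 4 rows is kept; rows whose b.node_id has no match in c get NULL for c's columns.

(Frank, 60); (Frank, 75); (Mona, NULL); (Xin, NULL)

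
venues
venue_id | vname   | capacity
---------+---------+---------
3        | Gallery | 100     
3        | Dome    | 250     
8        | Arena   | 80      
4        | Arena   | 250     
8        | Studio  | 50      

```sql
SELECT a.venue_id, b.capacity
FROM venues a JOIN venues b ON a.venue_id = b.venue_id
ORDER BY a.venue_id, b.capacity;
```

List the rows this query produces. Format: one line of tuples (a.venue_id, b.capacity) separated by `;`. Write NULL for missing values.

INNER JOIN keeps only pairs where the ON condition holds.
Matching on a.venue_id = b.venue_id.
- a row (venue_id=3): matches 2 b row(s) → 2 output row(s).
- a row (venue_id=3): matches 2 b row(s) → 2 output row(s).
- a row (venue_id=8): matches 2 b row(s) → 2 output row(s).
- a row (venue_id=4): matches 1 b row(s) → 1 output row(s).
- a row (venue_id=8): matches 2 b row(s) → 2 output row(s).
After projecting and ordering:
a.venue_id | b.capacity
3 | 100
3 | 100
3 | 250
3 | 250
4 | 250
8 | 50
8 | 50
8 | 80
8 | 80

(3, 100); (3, 100); (3, 250); (3, 250); (4, 250); (8, 50); (8, 50); (8, 80); (8, 80)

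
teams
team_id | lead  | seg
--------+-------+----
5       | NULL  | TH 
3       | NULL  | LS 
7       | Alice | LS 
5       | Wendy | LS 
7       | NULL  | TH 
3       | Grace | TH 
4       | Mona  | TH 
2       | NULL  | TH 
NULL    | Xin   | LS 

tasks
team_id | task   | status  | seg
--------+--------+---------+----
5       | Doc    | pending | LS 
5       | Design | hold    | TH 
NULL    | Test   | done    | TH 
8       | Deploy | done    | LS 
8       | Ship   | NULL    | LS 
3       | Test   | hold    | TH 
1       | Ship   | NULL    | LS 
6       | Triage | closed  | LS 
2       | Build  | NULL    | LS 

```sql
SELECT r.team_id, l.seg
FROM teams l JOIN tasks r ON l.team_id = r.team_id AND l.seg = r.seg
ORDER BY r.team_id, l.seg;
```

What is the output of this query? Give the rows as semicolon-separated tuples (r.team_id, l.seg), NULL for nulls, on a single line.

(3, TH); (5, LS); (5, TH)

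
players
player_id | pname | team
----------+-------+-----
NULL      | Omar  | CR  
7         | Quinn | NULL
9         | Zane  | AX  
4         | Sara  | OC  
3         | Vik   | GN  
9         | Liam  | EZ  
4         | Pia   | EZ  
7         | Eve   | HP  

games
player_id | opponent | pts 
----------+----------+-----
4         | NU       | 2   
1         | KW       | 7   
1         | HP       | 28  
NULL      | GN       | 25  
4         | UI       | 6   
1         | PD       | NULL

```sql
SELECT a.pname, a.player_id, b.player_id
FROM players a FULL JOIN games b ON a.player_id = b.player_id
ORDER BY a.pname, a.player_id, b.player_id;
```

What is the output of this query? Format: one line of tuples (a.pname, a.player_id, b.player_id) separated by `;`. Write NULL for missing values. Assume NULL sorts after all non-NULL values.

(Eve, 7, NULL); (Liam, 9, NULL); (Omar, NULL, NULL); (Pia, 4, 4); (Pia, 4, 4); (Quinn, 7, NULL); (Sara, 4, 4); (Sara, 4, 4); (Vik, 3, NULL); (Zane, 9, NULL); (NULL, NULL, 1); (NULL, NULL, 1); (NULL, NULL, 1); (NULL, NULL, NULL)

FULL OUTER JOIN keeps every row from both sides; unmatched rows get NULL for the other side's columns.
Matching on a.player_id = b.player_id. A NULL in a compared column never satisfies the condition.
- player_id=NULL: no b row matches, row kept with b columns NULL.
- player_id=7: no b row matches, row kept with b columns NULL.
- player_id=9: no b row matches, row kept with b columns NULL.
- player_id=4: 2 matching b row(s), so 2 row(s) emitted.
- player_id=3: no b row matches, row kept with b columns NULL.
- player_id=9: no b row matches, row kept with b columns NULL.
- player_id=4: 2 matching b row(s), so 2 row(s) emitted.
- player_id=7: no b row matches, row kept with b columns NULL.
- plus 4 unmatched b row(s), each kept with NULL a columns.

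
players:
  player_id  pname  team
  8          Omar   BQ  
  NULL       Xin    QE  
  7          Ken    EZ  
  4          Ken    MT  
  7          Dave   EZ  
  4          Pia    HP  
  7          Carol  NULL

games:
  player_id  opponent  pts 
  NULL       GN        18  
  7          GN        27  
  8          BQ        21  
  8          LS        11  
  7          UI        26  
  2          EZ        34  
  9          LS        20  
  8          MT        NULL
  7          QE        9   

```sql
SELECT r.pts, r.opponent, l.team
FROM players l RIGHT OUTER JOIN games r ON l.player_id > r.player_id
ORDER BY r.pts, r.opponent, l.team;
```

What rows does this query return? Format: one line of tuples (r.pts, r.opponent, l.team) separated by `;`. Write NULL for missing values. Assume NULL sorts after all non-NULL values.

(9, QE, BQ); (11, LS, NULL); (18, GN, NULL); (20, LS, NULL); (21, BQ, NULL); (26, UI, BQ); (27, GN, BQ); (34, EZ, BQ); (34, EZ, EZ); (34, EZ, EZ); (34, EZ, HP); (34, EZ, MT); (34, EZ, NULL); (NULL, MT, NULL)

RIGHT JOIN keeps every row from `games`; unmatched rows get NULL for `players`'s columns.
Matching on l.player_id > r.player_id. A NULL in a compared column never satisfies the condition.
- l (player_id=8) pairs with 4 row(s) of r.
- l (player_id=NULL) has no partner in r.
- l (player_id=7) pairs with 1 row(s) of r.
- l (player_id=4) pairs with 1 row(s) of r.
- l (player_id=7) pairs with 1 row(s) of r.
- l (player_id=4) pairs with 1 row(s) of r.
- l (player_id=7) pairs with 1 row(s) of r.
- plus 5 unmatched r row(s), each kept with NULL l columns.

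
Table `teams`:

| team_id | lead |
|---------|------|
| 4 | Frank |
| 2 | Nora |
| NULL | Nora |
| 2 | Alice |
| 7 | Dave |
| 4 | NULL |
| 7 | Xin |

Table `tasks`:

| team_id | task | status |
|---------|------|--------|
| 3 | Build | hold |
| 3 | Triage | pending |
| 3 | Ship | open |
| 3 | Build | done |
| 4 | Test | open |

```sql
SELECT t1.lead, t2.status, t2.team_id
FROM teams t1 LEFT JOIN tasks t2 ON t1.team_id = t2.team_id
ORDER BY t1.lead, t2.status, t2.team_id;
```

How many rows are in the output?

7

LEFT JOIN keeps every row from `teams`; unmatched rows get NULL for `tasks`'s columns.
Matching on t1.team_id = t2.team_id. A NULL in a compared column never satisfies the condition.
- t1 row (team_id=4): matches 1 t2 row(s) → 1 output row(s).
- t1 row (team_id=2): no match → kept, t2 columns NULL.
- t1 row (team_id=NULL): no match → kept, t2 columns NULL.
- t1 row (team_id=2): no match → kept, t2 columns NULL.
- t1 row (team_id=7): no match → kept, t2 columns NULL.
- t1 row (team_id=4): matches 1 t2 row(s) → 1 output row(s).
- t1 row (team_id=7): no match → kept, t2 columns NULL.
Total: 2 matched + 5 padded = 7 rows.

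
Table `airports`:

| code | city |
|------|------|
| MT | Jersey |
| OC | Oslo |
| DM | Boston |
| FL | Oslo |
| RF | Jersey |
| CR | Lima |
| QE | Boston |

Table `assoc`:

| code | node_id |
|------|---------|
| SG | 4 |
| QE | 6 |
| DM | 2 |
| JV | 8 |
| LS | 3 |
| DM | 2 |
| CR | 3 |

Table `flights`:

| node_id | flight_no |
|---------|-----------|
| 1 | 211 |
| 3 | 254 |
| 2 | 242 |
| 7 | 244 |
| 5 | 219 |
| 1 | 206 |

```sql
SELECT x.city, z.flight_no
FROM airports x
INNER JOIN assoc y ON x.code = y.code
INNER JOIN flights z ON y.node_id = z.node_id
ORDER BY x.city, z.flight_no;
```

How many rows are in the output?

Evaluate left to right. First `airports x INNER JOIN assoc y` on code: 4 row(s).
Then INNER JOIN `flights z` on node_id: keep only rows whose y.node_id appears in z.
Result: 3 row(s).

3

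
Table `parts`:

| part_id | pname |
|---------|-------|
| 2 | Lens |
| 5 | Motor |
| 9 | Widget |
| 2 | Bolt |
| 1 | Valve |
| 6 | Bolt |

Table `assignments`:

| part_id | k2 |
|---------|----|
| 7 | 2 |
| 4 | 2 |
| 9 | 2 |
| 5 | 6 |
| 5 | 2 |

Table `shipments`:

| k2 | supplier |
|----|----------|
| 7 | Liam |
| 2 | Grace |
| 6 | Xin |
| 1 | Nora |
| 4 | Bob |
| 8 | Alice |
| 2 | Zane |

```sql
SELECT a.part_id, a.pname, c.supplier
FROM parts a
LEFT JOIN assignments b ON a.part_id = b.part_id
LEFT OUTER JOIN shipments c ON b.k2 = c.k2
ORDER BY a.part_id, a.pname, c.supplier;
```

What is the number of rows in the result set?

9

Evaluate left to right. First `parts a LEFT JOIN assignments b` on part_id: 7 row(s).
Then LEFT JOIN `shipments c` on k2: each of those 7 rows is kept; rows whose b.k2 has no match in c get NULL for c's columns.
Result: 9 row(s).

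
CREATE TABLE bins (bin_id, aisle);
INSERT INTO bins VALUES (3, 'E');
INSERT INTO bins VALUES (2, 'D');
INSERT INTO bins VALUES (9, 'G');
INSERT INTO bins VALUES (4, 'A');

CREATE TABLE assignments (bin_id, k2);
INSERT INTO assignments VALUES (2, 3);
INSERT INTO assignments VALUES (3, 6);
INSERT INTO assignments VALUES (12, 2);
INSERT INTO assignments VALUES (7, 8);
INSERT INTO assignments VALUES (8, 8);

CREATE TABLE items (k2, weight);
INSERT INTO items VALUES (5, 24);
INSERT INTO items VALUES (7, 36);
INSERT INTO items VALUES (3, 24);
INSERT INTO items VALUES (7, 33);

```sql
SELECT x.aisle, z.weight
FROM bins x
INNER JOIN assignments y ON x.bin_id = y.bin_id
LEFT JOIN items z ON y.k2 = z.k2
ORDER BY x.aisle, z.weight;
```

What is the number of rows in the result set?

2

Joins associate left-to-right: bins INNER JOIN assignments on bin_id gives 2 intermediate row(s).
Then LEFT JOIN `items z` on k2: each of those 2 rows is kept; rows whose y.k2 has no match in z get NULL for z's columns.
Result: 2 row(s).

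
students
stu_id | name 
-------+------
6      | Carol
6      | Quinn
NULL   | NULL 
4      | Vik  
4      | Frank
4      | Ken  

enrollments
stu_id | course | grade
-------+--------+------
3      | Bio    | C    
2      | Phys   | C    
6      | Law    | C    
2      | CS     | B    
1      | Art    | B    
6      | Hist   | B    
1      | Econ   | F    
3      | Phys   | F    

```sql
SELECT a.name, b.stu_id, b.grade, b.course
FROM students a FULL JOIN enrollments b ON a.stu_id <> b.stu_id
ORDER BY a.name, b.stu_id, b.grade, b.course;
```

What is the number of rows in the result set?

FULL OUTER JOIN keeps every row from both sides; unmatched rows get NULL for the other side's columns.
Matching on a.stu_id <> b.stu_id. A NULL in a compared column never satisfies the condition.
- a[0] stu_id=6 → 6 match(es) in b → 6 row(s).
- a[1] stu_id=6 → 6 match(es) in b → 6 row(s).
- a[2] stu_id=NULL → no match; kept with NULLs on the b side.
- a[3] stu_id=4 → 8 match(es) in b → 8 row(s).
- a[4] stu_id=4 → 8 match(es) in b → 8 row(s).
- a[5] stu_id=4 → 8 match(es) in b → 8 row(s).
Total: 36 matched + 1 padded = 37 rows.

37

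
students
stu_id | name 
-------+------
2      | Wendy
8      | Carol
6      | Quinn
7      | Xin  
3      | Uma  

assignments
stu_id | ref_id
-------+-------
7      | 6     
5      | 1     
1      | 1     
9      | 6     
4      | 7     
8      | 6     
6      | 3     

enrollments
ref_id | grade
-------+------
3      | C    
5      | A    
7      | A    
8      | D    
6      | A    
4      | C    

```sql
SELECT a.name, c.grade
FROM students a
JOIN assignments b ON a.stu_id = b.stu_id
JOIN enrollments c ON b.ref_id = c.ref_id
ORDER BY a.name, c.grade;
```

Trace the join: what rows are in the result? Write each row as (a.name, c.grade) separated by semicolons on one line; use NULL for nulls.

(Carol, A); (Quinn, C); (Xin, A)

Joins associate left-to-right: students INNER JOIN assignments on stu_id gives 3 intermediate row(s).
Then INNER JOIN `enrollments c` on ref_id: keep only rows whose b.ref_id appears in c.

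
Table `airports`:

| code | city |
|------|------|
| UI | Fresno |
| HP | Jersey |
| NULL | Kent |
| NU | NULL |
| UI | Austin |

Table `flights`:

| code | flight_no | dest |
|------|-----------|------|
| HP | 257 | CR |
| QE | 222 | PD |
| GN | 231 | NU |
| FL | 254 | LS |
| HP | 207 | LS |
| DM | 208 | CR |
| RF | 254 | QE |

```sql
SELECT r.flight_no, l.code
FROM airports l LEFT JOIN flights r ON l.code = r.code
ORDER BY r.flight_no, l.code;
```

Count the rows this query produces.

6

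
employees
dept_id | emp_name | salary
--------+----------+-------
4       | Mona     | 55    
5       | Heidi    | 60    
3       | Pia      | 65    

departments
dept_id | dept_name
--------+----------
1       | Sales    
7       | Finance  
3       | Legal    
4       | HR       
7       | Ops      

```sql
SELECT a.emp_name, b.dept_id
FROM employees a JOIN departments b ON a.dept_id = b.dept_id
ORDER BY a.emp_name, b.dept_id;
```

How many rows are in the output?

2

INNER JOIN keeps only pairs where the ON condition holds.
Matching on a.dept_id = b.dept_id.
- a[0] dept_id=4 → 1 match(es) in b → 1 row(s).
- a[1] dept_id=5 → no match; dropped.
- a[2] dept_id=3 → 1 match(es) in b → 1 row(s).
Total: 2 rows.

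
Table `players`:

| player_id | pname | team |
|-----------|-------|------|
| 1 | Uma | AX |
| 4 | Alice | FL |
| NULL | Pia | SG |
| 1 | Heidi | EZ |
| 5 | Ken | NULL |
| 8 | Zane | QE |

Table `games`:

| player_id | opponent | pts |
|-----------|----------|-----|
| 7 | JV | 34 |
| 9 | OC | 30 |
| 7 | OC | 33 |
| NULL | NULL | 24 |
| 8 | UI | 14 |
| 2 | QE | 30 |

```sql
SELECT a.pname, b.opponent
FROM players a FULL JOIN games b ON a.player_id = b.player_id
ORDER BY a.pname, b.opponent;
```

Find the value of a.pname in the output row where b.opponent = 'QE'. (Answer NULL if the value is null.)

NULL

FULL OUTER JOIN keeps every row from both sides; unmatched rows get NULL for the other side's columns.
Matching on a.player_id = b.player_id. A NULL in a compared column never satisfies the condition.
- a[0] player_id=1 → no match; kept with NULLs on the b side.
- a[1] player_id=4 → no match; kept with NULLs on the b side.
- a[2] player_id=NULL → no match; kept with NULLs on the b side.
- a[3] player_id=1 → no match; kept with NULLs on the b side.
- a[4] player_id=5 → no match; kept with NULLs on the b side.
- a[5] player_id=8 → 1 match(es) in b → 1 row(s).
- 5 b row(s) had no a match → kept, a columns NULL.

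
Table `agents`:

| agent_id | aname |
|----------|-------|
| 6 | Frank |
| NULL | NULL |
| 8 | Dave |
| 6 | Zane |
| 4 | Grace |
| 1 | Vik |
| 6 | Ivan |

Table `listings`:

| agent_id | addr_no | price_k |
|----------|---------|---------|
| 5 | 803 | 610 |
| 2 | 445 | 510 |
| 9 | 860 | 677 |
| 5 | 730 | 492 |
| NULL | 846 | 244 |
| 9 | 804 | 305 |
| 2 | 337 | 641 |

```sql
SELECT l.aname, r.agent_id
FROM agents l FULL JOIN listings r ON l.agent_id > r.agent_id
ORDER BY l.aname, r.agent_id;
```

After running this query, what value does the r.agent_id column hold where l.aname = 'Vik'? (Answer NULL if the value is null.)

NULL

FULL OUTER JOIN keeps every row from both sides; unmatched rows get NULL for the other side's columns.
Matching on l.agent_id > r.agent_id. A NULL in a compared column never satisfies the condition.
- l[0] agent_id=6 → 4 match(es) in r → 4 row(s).
- l[1] agent_id=NULL → no match; kept with NULLs on the r side.
- l[2] agent_id=8 → 4 match(es) in r → 4 row(s).
- l[3] agent_id=6 → 4 match(es) in r → 4 row(s).
- l[4] agent_id=4 → 2 match(es) in r → 2 row(s).
- l[5] agent_id=1 → no match; kept with NULLs on the r side.
- l[6] agent_id=6 → 4 match(es) in r → 4 row(s).
- 3 row(s) from r found no l partner → padded with NULL.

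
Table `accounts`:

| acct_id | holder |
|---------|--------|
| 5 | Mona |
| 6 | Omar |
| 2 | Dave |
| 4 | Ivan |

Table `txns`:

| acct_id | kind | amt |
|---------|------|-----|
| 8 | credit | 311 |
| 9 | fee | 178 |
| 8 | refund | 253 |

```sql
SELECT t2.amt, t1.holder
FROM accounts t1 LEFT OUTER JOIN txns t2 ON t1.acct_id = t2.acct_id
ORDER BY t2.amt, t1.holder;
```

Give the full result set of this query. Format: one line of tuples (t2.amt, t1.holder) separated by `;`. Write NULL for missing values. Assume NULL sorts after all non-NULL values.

LEFT JOIN keeps every row from `accounts`; unmatched rows get NULL for `txns`'s columns.
Matching on t1.acct_id = t2.acct_id.
- t1[0] acct_id=5 → no match; kept with NULLs on the t2 side.
- t1[1] acct_id=6 → no match; kept with NULLs on the t2 side.
- t1[2] acct_id=2 → no match; kept with NULLs on the t2 side.
- t1[3] acct_id=4 → no match; kept with NULLs on the t2 side.
After projecting and ordering:
t2.amt | t1.holder
NULL | Dave
NULL | Ivan
NULL | Mona
NULL | Omar

(NULL, Dave); (NULL, Ivan); (NULL, Mona); (NULL, Omar)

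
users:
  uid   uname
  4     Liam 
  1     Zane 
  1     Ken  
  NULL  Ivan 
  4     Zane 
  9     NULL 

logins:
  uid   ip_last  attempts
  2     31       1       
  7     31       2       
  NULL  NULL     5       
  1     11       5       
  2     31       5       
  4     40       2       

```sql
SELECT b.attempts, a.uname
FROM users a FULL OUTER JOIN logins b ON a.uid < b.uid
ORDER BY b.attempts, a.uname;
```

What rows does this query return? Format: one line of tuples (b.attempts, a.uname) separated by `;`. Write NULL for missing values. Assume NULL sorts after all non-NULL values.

(1, Ken); (1, Zane); (2, Ken); (2, Ken); (2, Liam); (2, Zane); (2, Zane); (2, Zane); (5, Ken); (5, Zane); (5, NULL); (5, NULL); (NULL, Ivan); (NULL, NULL)

FULL OUTER JOIN keeps every row from both sides; unmatched rows get NULL for the other side's columns.
Matching on a.uid < b.uid. A NULL in a compared column never satisfies the condition.
- uid=4: 1 matching b row(s), so 1 row(s) emitted.
- uid=1: 4 matching b row(s), so 4 row(s) emitted.
- uid=1: 4 matching b row(s), so 4 row(s) emitted.
- uid=NULL: no b row matches, row kept with b columns NULL.
- uid=4: 1 matching b row(s), so 1 row(s) emitted.
- uid=9: no b row matches, row kept with b columns NULL.
- plus 2 unmatched b row(s), each kept with NULL a columns.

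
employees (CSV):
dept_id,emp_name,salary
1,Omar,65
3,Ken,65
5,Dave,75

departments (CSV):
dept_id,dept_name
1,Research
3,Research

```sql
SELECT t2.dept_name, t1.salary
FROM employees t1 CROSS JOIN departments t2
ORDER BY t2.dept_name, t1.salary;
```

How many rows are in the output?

CROSS JOIN pairs every row of `employees` with every row of `departments`: 3 × 2 = 6 rows.

6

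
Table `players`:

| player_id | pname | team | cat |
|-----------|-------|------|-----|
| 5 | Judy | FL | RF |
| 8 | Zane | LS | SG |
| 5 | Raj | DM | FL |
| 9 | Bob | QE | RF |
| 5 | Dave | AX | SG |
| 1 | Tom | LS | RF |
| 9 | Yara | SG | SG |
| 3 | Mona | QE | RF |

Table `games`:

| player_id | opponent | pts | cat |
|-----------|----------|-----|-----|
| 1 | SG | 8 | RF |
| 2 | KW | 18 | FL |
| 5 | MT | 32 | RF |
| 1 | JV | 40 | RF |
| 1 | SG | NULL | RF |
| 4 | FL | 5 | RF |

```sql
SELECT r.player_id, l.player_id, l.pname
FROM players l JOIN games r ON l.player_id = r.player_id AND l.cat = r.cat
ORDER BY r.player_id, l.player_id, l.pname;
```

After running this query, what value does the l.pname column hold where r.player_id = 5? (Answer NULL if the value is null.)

INNER JOIN keeps only pairs where the ON condition holds.
Matching on l.player_id = r.player_id AND l.cat = r.cat.
- l[0] player_id=5, cat=RF → 1 match(es) in r → 1 row(s).
- l[1] player_id=8, cat=SG → no match; dropped.
- l[2] player_id=5, cat=FL → no match; dropped.
- l[3] player_id=9, cat=RF → no match; dropped.
- l[4] player_id=5, cat=SG → no match; dropped.
- l[5] player_id=1, cat=RF → 3 match(es) in r → 3 row(s).
- l[6] player_id=9, cat=SG → no match; dropped.
- l[7] player_id=3, cat=RF → no match; dropped.

Judy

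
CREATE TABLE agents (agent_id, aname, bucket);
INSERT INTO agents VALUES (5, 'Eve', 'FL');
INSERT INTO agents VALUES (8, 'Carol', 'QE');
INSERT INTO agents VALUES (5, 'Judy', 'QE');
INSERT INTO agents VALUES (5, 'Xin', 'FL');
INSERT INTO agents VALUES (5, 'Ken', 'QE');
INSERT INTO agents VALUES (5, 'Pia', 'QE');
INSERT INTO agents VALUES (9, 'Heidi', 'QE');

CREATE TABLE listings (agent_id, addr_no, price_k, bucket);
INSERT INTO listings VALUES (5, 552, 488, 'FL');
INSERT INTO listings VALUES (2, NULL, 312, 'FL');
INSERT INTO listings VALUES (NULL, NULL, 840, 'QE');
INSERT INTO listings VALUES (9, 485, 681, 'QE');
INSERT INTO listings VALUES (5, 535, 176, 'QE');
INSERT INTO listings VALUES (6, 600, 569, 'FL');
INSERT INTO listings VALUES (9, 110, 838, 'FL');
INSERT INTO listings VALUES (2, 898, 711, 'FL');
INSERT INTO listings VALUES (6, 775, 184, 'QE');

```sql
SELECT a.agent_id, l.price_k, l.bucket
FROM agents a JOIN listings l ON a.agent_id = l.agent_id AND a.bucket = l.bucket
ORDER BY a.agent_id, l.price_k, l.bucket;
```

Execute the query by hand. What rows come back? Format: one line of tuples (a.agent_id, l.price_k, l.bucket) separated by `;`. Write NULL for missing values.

(5, 176, QE); (5, 176, QE); (5, 176, QE); (5, 488, FL); (5, 488, FL); (9, 681, QE)

INNER JOIN keeps only pairs where the ON condition holds.
Matching on a.agent_id = l.agent_id AND a.bucket = l.bucket. A NULL in a compared column never satisfies the condition.
- a (agent_id=5, bucket=FL) pairs with 1 row(s) of l.
- a (agent_id=8, bucket=QE) has no partner → excluded.
- a (agent_id=5, bucket=QE) pairs with 1 row(s) of l.
- a (agent_id=5, bucket=FL) pairs with 1 row(s) of l.
- a (agent_id=5, bucket=QE) pairs with 1 row(s) of l.
- a (agent_id=5, bucket=QE) pairs with 1 row(s) of l.
- a (agent_id=9, bucket=QE) pairs with 1 row(s) of l.
After projecting and ordering:
a.agent_id | l.price_k | l.bucket
5 | 176 | QE
5 | 176 | QE
5 | 176 | QE
5 | 488 | FL
5 | 488 | FL
9 | 681 | QE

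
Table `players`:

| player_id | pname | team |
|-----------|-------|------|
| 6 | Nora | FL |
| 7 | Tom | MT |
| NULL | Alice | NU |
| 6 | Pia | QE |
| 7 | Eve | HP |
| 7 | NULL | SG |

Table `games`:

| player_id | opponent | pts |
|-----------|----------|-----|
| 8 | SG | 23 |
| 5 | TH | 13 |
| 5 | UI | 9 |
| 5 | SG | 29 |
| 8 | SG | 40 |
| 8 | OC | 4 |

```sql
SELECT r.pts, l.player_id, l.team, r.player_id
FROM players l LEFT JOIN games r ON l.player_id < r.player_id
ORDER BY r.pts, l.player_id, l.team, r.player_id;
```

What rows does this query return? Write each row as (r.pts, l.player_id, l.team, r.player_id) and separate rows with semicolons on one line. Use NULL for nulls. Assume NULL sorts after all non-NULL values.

(4, 6, FL, 8); (4, 6, QE, 8); (4, 7, HP, 8); (4, 7, MT, 8); (4, 7, SG, 8); (23, 6, FL, 8); (23, 6, QE, 8); (23, 7, HP, 8); (23, 7, MT, 8); (23, 7, SG, 8); (40, 6, FL, 8); (40, 6, QE, 8); (40, 7, HP, 8); (40, 7, MT, 8); (40, 7, SG, 8); (NULL, NULL, NU, NULL)

LEFT JOIN keeps every row from `players`; unmatched rows get NULL for `games`'s columns.
Matching on l.player_id < r.player_id. A NULL in a compared column never satisfies the condition.
- player_id=6: 3 matching r row(s), so 3 row(s) emitted.
- player_id=7: 3 matching r row(s), so 3 row(s) emitted.
- player_id=NULL: no r row matches, row kept with r columns NULL.
- player_id=6: 3 matching r row(s), so 3 row(s) emitted.
- player_id=7: 3 matching r row(s), so 3 row(s) emitted.
- player_id=7: 3 matching r row(s), so 3 row(s) emitted.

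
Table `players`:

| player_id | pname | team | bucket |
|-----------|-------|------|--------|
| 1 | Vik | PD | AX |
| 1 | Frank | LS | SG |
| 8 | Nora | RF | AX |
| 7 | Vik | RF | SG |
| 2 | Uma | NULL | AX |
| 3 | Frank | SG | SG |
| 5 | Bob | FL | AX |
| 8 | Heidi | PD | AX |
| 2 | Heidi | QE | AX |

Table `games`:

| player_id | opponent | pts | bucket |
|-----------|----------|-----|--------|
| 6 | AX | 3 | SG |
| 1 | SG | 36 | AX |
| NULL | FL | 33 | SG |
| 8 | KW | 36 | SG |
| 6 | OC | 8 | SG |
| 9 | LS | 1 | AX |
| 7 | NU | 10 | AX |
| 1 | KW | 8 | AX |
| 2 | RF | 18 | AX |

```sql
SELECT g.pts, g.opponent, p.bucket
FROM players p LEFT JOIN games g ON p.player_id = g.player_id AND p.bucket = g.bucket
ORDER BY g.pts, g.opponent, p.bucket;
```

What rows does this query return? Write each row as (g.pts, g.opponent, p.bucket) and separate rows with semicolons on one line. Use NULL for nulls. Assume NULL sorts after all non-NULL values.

(8, KW, AX); (18, RF, AX); (18, RF, AX); (36, SG, AX); (NULL, NULL, AX); (NULL, NULL, AX); (NULL, NULL, AX); (NULL, NULL, SG); (NULL, NULL, SG); (NULL, NULL, SG)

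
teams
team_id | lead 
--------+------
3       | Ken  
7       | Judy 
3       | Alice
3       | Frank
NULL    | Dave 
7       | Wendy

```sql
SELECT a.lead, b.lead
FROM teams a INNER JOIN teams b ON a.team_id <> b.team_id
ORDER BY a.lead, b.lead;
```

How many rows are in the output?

12

INNER JOIN keeps only pairs where the ON condition holds.
Matching on a.team_id <> b.team_id. A NULL in a compared column never satisfies the condition.
Matched pairs: 12.
Total: 12 rows.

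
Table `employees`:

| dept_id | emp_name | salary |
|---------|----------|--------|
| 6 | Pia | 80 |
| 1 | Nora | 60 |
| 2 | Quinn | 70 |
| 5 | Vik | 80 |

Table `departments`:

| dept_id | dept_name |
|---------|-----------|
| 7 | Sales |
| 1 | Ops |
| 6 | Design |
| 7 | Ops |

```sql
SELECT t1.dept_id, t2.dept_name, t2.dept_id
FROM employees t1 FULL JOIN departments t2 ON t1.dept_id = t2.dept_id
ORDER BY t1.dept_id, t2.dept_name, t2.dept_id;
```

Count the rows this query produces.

6

FULL OUTER JOIN keeps every row from both sides; unmatched rows get NULL for the other side's columns.
Matching on t1.dept_id = t2.dept_id.
- t1 (dept_id=6) pairs with 1 row(s) of t2.
- t1 (dept_id=1) pairs with 1 row(s) of t2.
- t1 (dept_id=2) has no partner → padded with NULL.
- t1 (dept_id=5) has no partner → padded with NULL.
- plus 2 unmatched t2 row(s), each kept with NULL t1 columns.
Total: 2 matched + 4 padded = 6 rows.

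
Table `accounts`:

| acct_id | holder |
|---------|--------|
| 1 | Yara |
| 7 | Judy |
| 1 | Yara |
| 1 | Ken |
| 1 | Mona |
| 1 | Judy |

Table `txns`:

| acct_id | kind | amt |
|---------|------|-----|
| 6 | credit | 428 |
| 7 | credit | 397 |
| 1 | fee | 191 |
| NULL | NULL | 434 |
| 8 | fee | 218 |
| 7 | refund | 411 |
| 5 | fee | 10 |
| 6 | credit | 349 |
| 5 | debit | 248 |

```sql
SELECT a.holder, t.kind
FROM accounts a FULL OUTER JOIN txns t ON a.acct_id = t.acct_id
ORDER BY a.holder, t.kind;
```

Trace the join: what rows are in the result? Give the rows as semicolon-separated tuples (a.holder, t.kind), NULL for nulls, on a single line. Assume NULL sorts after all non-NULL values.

FULL OUTER JOIN keeps every row from both sides; unmatched rows get NULL for the other side's columns.
Matching on a.acct_id = t.acct_id. A NULL in a compared column never satisfies the condition.
- a row (acct_id=1): matches 1 t row(s) → 1 output row(s).
- a row (acct_id=7): matches 2 t row(s) → 2 output row(s).
- a row (acct_id=1): matches 1 t row(s) → 1 output row(s).
- a row (acct_id=1): matches 1 t row(s) → 1 output row(s).
- a row (acct_id=1): matches 1 t row(s) → 1 output row(s).
- a row (acct_id=1): matches 1 t row(s) → 1 output row(s).
- 6 t row(s) had no a match → kept, a columns NULL.

(Judy, credit); (Judy, fee); (Judy, refund); (Ken, fee); (Mona, fee); (Yara, fee); (Yara, fee); (NULL, credit); (NULL, credit); (NULL, debit); (NULL, fee); (NULL, fee); (NULL, NULL)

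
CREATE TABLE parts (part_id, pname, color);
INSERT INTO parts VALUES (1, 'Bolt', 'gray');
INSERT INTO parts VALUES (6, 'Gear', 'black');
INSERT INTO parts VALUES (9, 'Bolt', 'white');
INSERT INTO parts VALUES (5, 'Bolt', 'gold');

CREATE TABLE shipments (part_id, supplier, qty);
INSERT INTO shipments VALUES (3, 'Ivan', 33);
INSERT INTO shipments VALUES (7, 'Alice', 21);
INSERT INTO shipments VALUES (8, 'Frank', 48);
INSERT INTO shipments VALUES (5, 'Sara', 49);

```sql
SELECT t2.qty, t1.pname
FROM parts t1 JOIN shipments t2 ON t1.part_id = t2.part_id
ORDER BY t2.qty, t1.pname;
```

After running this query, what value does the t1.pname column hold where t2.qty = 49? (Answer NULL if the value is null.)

Bolt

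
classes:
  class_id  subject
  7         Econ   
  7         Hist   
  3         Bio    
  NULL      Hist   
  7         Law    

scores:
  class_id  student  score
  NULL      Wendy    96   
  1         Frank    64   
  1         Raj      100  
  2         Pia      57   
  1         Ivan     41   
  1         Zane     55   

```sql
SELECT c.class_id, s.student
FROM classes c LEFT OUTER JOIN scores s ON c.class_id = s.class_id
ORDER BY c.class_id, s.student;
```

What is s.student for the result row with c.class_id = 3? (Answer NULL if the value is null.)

LEFT JOIN keeps every row from `classes`; unmatched rows get NULL for `scores`'s columns.
Matching on c.class_id = s.class_id. A NULL in a compared column never satisfies the condition.
- c row (class_id=7): no match → kept, s columns NULL.
- c row (class_id=7): no match → kept, s columns NULL.
- c row (class_id=3): no match → kept, s columns NULL.
- c row (class_id=NULL): no match → kept, s columns NULL.
- c row (class_id=7): no match → kept, s columns NULL.

NULL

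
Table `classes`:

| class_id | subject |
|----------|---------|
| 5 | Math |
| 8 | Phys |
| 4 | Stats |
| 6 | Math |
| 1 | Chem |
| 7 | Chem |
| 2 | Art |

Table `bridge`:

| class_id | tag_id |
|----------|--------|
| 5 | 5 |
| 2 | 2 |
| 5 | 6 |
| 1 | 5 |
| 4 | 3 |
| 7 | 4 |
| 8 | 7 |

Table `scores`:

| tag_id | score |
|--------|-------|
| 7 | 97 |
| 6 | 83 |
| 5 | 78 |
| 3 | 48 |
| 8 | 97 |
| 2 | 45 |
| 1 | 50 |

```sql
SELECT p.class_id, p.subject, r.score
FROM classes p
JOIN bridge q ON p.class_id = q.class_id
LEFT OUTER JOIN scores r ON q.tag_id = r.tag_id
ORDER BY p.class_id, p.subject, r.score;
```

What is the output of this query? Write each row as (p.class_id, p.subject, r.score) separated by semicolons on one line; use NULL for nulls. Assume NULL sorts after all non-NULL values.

Joins associate left-to-right: classes INNER JOIN bridge on class_id gives 7 intermediate row(s).
Then LEFT JOIN `scores r` on tag_id: each of those 7 rows is kept; rows whose q.tag_id has no match in r get NULL for r's columns.

(1, Chem, 78); (2, Art, 45); (4, Stats, 48); (5, Math, 78); (5, Math, 83); (7, Chem, NULL); (8, Phys, 97)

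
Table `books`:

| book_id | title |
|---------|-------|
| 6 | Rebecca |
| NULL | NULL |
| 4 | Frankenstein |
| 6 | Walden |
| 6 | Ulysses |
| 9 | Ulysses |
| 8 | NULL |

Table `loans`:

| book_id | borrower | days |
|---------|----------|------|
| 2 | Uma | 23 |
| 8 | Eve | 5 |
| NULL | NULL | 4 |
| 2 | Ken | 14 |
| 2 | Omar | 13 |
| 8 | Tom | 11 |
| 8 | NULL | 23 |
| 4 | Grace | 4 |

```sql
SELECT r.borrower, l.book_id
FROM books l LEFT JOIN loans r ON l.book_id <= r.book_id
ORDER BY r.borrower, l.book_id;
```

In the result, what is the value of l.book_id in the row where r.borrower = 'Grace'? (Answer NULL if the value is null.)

LEFT JOIN keeps every row from `books`; unmatched rows get NULL for `loans`'s columns.
Matching on l.book_id <= r.book_id. A NULL in a compared column never satisfies the condition.
Matched pairs: 16; unmatched l rows kept: 2.

4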